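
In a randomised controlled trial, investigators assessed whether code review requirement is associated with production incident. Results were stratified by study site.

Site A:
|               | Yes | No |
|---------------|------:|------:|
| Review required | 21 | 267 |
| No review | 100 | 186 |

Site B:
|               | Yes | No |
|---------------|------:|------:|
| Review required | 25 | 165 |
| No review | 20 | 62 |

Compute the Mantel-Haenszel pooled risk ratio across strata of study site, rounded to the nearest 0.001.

0.281

RR_MH = Σ(aᵢ·n₀ᵢ/nᵢ) / Σ(cᵢ·n₁ᵢ/nᵢ), with n₁ᵢ = aᵢ+bᵢ (exposed), n₀ᵢ = cᵢ+dᵢ (unexposed), nᵢ = n₁ᵢ+n₀ᵢ.
Stratum 1 (Site A): n₁ = 288, n₀ = 286, n = 574; a·n₀/n = 21·286/574 = 10.4634; c·n₁/n = 100·288/574 = 50.1742
Stratum 2 (Site B): n₁ = 190, n₀ = 82, n = 272; a·n₀/n = 25·82/272 = 7.5368; c·n₁/n = 20·190/272 = 13.9706
RR_MH = (10.4634 + 7.5368) / (50.1742 + 13.9706) = 18.0002 / 64.1448 = 0.28062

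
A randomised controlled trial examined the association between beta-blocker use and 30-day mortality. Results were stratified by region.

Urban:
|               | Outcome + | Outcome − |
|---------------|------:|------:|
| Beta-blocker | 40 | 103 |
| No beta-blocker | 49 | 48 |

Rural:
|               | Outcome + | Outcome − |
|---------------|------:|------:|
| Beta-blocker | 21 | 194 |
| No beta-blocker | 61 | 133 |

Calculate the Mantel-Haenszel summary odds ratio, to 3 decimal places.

0.297

OR_MH = Σ(aᵢdᵢ/nᵢ) / Σ(bᵢcᵢ/nᵢ), where nᵢ is the stratum total.
Stratum 1 (Urban): n = 240; a·d/n = 40·48/240 = 8.0000; b·c/n = 103·49/240 = 21.0292
Stratum 2 (Rural): n = 409; a·d/n = 21·133/409 = 6.8289; b·c/n = 194·61/409 = 28.9340
OR_MH = (8.0000 + 6.8289) / (21.0292 + 28.9340) = 14.8289 / 49.9632 = 0.29680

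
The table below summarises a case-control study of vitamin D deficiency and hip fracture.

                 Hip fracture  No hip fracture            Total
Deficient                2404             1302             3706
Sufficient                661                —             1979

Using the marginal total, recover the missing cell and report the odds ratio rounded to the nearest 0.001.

The missing cell is in the unexposed row: 1979 − 661 = 1318.
So a = 2404, b = 1302, c = 661, d = 1318.
OR = (a·d)/(b·c) = (2404 × 1318) / (1302 × 661) = 3168472 / 860622 = 3.68161

3.682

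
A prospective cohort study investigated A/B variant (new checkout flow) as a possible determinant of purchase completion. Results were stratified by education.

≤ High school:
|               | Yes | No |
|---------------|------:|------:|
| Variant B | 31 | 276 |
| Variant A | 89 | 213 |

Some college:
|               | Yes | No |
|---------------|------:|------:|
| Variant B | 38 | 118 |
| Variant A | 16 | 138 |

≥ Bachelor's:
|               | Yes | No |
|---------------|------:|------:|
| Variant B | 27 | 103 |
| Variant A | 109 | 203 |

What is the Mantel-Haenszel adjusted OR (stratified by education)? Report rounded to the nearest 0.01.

0.56

OR_MH = Σ(aᵢdᵢ/nᵢ) / Σ(bᵢcᵢ/nᵢ), where nᵢ is the stratum total.
Stratum 1 (≤ High school): n = 609; a·d/n = 31·213/609 = 10.8424; b·c/n = 276·89/609 = 40.3350
Stratum 2 (Some college): n = 310; a·d/n = 38·138/310 = 16.9161; b·c/n = 118·16/310 = 6.0903
Stratum 3 (≥ Bachelor's): n = 442; a·d/n = 27·203/442 = 12.4005; b·c/n = 103·109/442 = 25.4005
OR_MH = (10.8424 + 16.9161 + 12.4005) / (40.3350 + 6.0903 + 25.4005) = 40.1589 / 71.8258 = 0.55912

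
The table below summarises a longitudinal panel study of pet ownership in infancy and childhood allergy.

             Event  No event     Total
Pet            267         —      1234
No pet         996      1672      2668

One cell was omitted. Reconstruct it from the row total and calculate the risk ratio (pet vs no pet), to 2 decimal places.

The missing cell is in the exposed row: 1234 − 267 = 967.
So a = 267, b = 967, c = 996, d = 1672.
RR = [a/(a+b)] / [c/(c+d)] = (267/1234) / (996/2668) = 0.21637/0.37331 = 0.57959

0.58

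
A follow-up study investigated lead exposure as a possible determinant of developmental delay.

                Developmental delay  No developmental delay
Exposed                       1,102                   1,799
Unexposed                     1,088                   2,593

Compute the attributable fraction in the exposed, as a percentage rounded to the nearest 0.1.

Cells: a = 1102, b = 1799, c = 1088, d = 2593.
Risk in exposed = 1102/2901 = 0.37987; risk in unexposed = 1088/3681 = 0.29557.
RR = 0.37987/0.29557 = 1.28520
AR% = (RR − 1)/RR × 100 = (1.28520 − 1)/1.28520 × 100 = 22.1911%

22.2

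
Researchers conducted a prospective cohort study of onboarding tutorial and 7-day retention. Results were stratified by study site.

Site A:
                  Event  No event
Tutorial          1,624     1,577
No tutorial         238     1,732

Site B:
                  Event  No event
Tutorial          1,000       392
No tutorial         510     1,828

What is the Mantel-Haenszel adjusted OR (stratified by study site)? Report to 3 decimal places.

8.195

OR_MH = Σ(aᵢdᵢ/nᵢ) / Σ(bᵢcᵢ/nᵢ), where nᵢ is the stratum total.
Stratum 1 (Site A): n = 5171; a·d/n = 1624·1732/5171 = 543.9505; b·c/n = 1577·238/5171 = 72.5829
Stratum 2 (Site B): n = 3730; a·d/n = 1000·1828/3730 = 490.0804; b·c/n = 392·510/3730 = 53.5979
OR_MH = (543.9505 + 490.0804) / (72.5829 + 53.5979) = 1034.0309 / 126.1807 = 8.19484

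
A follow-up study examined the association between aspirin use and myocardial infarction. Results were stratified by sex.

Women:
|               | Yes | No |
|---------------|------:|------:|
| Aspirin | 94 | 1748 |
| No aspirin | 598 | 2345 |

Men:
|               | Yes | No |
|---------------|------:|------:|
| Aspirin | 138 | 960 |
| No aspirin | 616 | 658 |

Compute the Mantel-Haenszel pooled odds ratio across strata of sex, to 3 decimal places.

0.180

OR_MH = Σ(aᵢdᵢ/nᵢ) / Σ(bᵢcᵢ/nᵢ), where nᵢ is the stratum total.
Stratum 1 (Women): n = 4785; a·d/n = 94·2345/4785 = 46.0669; b·c/n = 1748·598/4785 = 218.4543
Stratum 2 (Men): n = 2372; a·d/n = 138·658/2372 = 38.2816; b·c/n = 960·616/2372 = 249.3086
OR_MH = (46.0669 + 38.2816) / (218.4543 + 249.3086) = 84.3485 / 467.7629 = 0.18032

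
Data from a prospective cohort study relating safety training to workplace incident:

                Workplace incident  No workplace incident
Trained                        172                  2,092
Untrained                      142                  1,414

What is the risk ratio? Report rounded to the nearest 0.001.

Cells: a = 172, b = 2092, c = 142, d = 1414.
Risk in exposed = 172/2264 = 0.07597; risk in unexposed = 142/1556 = 0.09126.
RR = 0.07597 / 0.09126 = 0.83248
The risk is 17% lower among the exposed than among the unexposed.

0.832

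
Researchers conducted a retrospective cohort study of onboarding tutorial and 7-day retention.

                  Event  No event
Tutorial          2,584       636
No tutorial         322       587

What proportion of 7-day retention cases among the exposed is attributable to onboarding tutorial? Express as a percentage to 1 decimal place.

Cells: a = 2584, b = 636, c = 322, d = 587.
Risk in exposed = 2584/3220 = 0.80248; risk in unexposed = 322/909 = 0.35424.
RR = 0.80248/0.35424 = 2.26540
AR% = (RR − 1)/RR × 100 = (2.26540 − 1)/2.26540 × 100 = 55.8577%

55.9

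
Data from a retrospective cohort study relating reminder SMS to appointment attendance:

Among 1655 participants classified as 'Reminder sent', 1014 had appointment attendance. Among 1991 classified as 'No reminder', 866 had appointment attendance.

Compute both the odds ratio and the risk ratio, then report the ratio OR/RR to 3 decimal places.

From the description: a = 1014, b = 641, c = 866, d = 1125.
OR = (1014·1125)/(641·866) = 1140750/555106 = 2.05501
Risk in exposed = 1014/1655 = 0.61269; risk in unexposed = 866/1991 = 0.43496; RR = 1.40862
OR/RR = 2.05501 / 1.40862 = 1.45889
The outcome is not rare, so the OR lies further from 1 than the RR.

1.459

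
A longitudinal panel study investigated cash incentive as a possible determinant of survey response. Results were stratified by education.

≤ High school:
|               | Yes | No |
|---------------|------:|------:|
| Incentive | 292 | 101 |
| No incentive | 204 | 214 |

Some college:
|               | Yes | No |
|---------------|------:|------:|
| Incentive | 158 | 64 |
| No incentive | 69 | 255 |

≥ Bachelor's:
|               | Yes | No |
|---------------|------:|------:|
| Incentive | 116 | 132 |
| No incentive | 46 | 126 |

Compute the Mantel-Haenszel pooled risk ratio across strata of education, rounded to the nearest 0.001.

1.894

RR_MH = Σ(aᵢ·n₀ᵢ/nᵢ) / Σ(cᵢ·n₁ᵢ/nᵢ), with n₁ᵢ = aᵢ+bᵢ (exposed), n₀ᵢ = cᵢ+dᵢ (unexposed), nᵢ = n₁ᵢ+n₀ᵢ.
Stratum 1 (≤ High school): n₁ = 393, n₀ = 418, n = 811; a·n₀/n = 292·418/811 = 150.5006; c·n₁/n = 204·393/811 = 98.8557
Stratum 2 (Some college): n₁ = 222, n₀ = 324, n = 546; a·n₀/n = 158·324/546 = 93.7582; c·n₁/n = 69·222/546 = 28.0549
Stratum 3 (≥ Bachelor's): n₁ = 248, n₀ = 172, n = 420; a·n₀/n = 116·172/420 = 47.5048; c·n₁/n = 46·248/420 = 27.1619
RR_MH = (150.5006 + 93.7582 + 47.5048) / (98.8557 + 28.0549 + 27.1619) = 291.7636 / 154.0726 = 1.89368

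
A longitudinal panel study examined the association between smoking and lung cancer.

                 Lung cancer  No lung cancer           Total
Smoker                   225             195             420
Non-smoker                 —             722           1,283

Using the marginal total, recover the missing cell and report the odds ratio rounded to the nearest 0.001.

The missing cell is in the unexposed row: 1283 − 722 = 561.
So a = 225, b = 195, c = 561, d = 722.
OR = (a·d)/(b·c) = (225 × 722) / (195 × 561) = 162450 / 109395 = 1.48499

1.485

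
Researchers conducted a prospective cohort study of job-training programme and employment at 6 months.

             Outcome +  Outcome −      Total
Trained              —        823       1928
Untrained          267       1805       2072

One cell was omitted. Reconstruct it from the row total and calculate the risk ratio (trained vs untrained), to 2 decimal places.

The missing cell is in the exposed row: 1928 − 823 = 1105.
So a = 1105, b = 823, c = 267, d = 1805.
RR = [a/(a+b)] / [c/(c+d)] = (1105/1928) / (267/2072) = 0.57313/0.12886 = 4.44768

4.45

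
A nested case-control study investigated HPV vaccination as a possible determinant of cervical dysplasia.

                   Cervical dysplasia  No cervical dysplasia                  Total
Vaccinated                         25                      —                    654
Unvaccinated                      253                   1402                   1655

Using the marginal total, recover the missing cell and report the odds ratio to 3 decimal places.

0.220

The missing cell is in the exposed row: 654 − 25 = 629.
So a = 25, b = 629, c = 253, d = 1402.
OR = (a·d)/(b·c) = (25 × 1402) / (629 × 253) = 35050 / 159137 = 0.22025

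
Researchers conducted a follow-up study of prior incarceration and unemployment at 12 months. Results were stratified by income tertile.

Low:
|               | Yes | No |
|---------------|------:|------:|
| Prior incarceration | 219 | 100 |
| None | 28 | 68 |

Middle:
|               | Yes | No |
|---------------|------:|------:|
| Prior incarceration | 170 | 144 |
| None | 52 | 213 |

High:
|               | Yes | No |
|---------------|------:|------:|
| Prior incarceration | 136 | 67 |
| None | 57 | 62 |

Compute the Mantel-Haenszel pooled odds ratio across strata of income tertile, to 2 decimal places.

3.95

OR_MH = Σ(aᵢdᵢ/nᵢ) / Σ(bᵢcᵢ/nᵢ), where nᵢ is the stratum total.
Stratum 1 (Low): n = 415; a·d/n = 219·68/415 = 35.8843; b·c/n = 100·28/415 = 6.7470
Stratum 2 (Middle): n = 579; a·d/n = 170·213/579 = 62.5389; b·c/n = 144·52/579 = 12.9326
Stratum 3 (High): n = 322; a·d/n = 136·62/322 = 26.1863; b·c/n = 67·57/322 = 11.8602
OR_MH = (35.8843 + 62.5389 + 26.1863) / (6.7470 + 12.9326 + 11.8602) = 124.6095 / 31.5399 = 3.95086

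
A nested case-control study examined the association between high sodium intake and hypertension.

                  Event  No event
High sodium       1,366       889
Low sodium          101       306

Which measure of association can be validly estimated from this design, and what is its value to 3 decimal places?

4.655

Cells: a = 1366, b = 889, c = 101, d = 306.
This is a nested case-control study: participants were sampled on outcome status, so risks in the source population cannot be estimated directly — relative risk is not valid here. The odds ratio is the appropriate measure.
OR = (a·d)/(b·c) = (1366 × 306) / (889 × 101) = 417996 / 89789 = 4.65531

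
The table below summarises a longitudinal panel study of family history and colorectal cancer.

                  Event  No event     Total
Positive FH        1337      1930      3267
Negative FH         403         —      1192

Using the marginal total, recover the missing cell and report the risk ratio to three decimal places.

1.210

The missing cell is in the unexposed row: 1192 − 403 = 789.
So a = 1337, b = 1930, c = 403, d = 789.
RR = [a/(a+b)] / [c/(c+d)] = (1337/3267) / (403/1192) = 0.40924/0.33809 = 1.21047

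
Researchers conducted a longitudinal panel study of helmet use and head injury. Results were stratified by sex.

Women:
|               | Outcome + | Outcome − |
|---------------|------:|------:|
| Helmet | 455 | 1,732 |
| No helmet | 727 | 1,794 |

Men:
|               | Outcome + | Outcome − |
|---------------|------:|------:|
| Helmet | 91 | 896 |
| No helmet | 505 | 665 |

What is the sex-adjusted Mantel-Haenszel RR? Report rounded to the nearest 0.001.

0.515

RR_MH = Σ(aᵢ·n₀ᵢ/nᵢ) / Σ(cᵢ·n₁ᵢ/nᵢ), with n₁ᵢ = aᵢ+bᵢ (exposed), n₀ᵢ = cᵢ+dᵢ (unexposed), nᵢ = n₁ᵢ+n₀ᵢ.
Stratum 1 (Women): n₁ = 2187, n₀ = 2521, n = 4708; a·n₀/n = 455·2521/4708 = 243.6395; c·n₁/n = 727·2187/4708 = 337.7122
Stratum 2 (Men): n₁ = 987, n₀ = 1170, n = 2157; a·n₀/n = 91·1170/2157 = 49.3602; c·n₁/n = 505·987/2157 = 231.0779
RR_MH = (243.6395 + 49.3602) / (337.7122 + 231.0779) = 292.9998 / 568.7901 = 0.51513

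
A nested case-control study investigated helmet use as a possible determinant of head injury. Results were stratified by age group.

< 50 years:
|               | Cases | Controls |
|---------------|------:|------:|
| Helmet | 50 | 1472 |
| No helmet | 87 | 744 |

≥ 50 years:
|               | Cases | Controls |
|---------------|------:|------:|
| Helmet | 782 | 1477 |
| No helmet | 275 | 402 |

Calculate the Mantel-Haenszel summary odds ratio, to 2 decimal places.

OR_MH = Σ(aᵢdᵢ/nᵢ) / Σ(bᵢcᵢ/nᵢ), where nᵢ is the stratum total.
Stratum 1 (< 50 years): n = 2353; a·d/n = 50·744/2353 = 15.8096; b·c/n = 1472·87/2353 = 54.4258
Stratum 2 (≥ 50 years): n = 2936; a·d/n = 782·402/2936 = 107.0722; b·c/n = 1477·275/2936 = 138.3430
OR_MH = (15.8096 + 107.0722) / (54.4258 + 138.3430) = 122.8818 / 192.7688 = 0.63746

0.64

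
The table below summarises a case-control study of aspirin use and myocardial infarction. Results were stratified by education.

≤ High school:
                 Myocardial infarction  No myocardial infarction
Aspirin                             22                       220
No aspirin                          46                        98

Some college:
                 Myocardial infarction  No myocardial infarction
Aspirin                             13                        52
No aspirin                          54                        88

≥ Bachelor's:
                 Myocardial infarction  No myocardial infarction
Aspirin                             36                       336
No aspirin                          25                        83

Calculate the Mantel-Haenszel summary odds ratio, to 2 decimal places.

0.30

OR_MH = Σ(aᵢdᵢ/nᵢ) / Σ(bᵢcᵢ/nᵢ), where nᵢ is the stratum total.
Stratum 1 (≤ High school): n = 386; a·d/n = 22·98/386 = 5.5855; b·c/n = 220·46/386 = 26.2176
Stratum 2 (Some college): n = 207; a·d/n = 13·88/207 = 5.5266; b·c/n = 52·54/207 = 13.5652
Stratum 3 (≥ Bachelor's): n = 480; a·d/n = 36·83/480 = 6.2250; b·c/n = 336·25/480 = 17.5000
OR_MH = (5.5855 + 5.5266 + 6.2250) / (26.2176 + 13.5652 + 17.5000) = 17.3371 / 57.2828 = 0.30266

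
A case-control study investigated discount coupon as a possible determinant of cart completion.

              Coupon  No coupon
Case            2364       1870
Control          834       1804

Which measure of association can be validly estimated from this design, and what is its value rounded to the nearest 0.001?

2.734

Reading the table with exposure as columns: a = 2364 (Coupon, case), b = 834 (Coupon, non-case), c = 1870 (No coupon, case), d = 1804.
This is a case-control study: participants were sampled on outcome status, so risks in the source population cannot be estimated directly — relative risk is not valid here. The odds ratio is the appropriate measure.
OR = (a·d)/(b·c) = (2364 × 1804) / (834 × 1870) = 4264656 / 1559580 = 2.73449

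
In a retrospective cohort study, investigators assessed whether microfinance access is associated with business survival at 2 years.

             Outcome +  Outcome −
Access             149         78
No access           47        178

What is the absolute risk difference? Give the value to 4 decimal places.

0.4475

Cells: a = 149, b = 78, c = 47, d = 178.
Risk in exposed = 149/227 = 0.656388; risk in unexposed = 47/225 = 0.208889.
Risk difference = 0.656388 − 0.208889 = 0.447499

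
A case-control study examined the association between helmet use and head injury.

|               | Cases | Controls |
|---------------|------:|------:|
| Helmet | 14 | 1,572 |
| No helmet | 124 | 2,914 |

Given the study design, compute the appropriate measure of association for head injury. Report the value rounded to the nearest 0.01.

0.21

Cells: a = 14, b = 1572, c = 124, d = 2914.
This is a case-control study: participants were sampled on outcome status, so risks in the source population cannot be estimated directly — relative risk is not valid here. The odds ratio is the appropriate measure.
OR = (a·d)/(b·c) = (14 × 2914) / (1572 × 124) = 40796 / 194928 = 0.20929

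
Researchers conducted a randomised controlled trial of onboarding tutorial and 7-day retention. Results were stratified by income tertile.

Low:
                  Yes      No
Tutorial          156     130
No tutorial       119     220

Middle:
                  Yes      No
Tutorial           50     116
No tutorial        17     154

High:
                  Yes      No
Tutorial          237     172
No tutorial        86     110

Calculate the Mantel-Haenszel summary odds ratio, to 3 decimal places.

2.195

OR_MH = Σ(aᵢdᵢ/nᵢ) / Σ(bᵢcᵢ/nᵢ), where nᵢ is the stratum total.
Stratum 1 (Low): n = 625; a·d/n = 156·220/625 = 54.9120; b·c/n = 130·119/625 = 24.7520
Stratum 2 (Middle): n = 337; a·d/n = 50·154/337 = 22.8487; b·c/n = 116·17/337 = 5.8516
Stratum 3 (High): n = 605; a·d/n = 237·110/605 = 43.0909; b·c/n = 172·86/605 = 24.4496
OR_MH = (54.9120 + 22.8487 + 43.0909) / (24.7520 + 5.8516 + 24.4496) = 120.8516 / 55.0532 = 2.19518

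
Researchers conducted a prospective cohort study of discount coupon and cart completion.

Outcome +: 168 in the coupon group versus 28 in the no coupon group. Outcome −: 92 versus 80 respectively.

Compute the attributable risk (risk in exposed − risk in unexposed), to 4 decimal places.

From the description: a = 168, b = 92, c = 28, d = 80.
Risk in exposed = 168/260 = 0.646154; risk in unexposed = 28/108 = 0.259259.
Risk difference = 0.646154 − 0.259259 = 0.386895

0.3869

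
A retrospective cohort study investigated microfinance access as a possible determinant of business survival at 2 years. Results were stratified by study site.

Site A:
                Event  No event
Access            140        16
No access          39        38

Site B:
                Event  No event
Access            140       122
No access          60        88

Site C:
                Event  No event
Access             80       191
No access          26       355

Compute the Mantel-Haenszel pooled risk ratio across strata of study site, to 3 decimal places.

RR_MH = Σ(aᵢ·n₀ᵢ/nᵢ) / Σ(cᵢ·n₁ᵢ/nᵢ), with n₁ᵢ = aᵢ+bᵢ (exposed), n₀ᵢ = cᵢ+dᵢ (unexposed), nᵢ = n₁ᵢ+n₀ᵢ.
Stratum 1 (Site A): n₁ = 156, n₀ = 77, n = 233; a·n₀/n = 140·77/233 = 46.2661; c·n₁/n = 39·156/233 = 26.1116
Stratum 2 (Site B): n₁ = 262, n₀ = 148, n = 410; a·n₀/n = 140·148/410 = 50.5366; c·n₁/n = 60·262/410 = 38.3415
Stratum 3 (Site C): n₁ = 271, n₀ = 381, n = 652; a·n₀/n = 80·381/652 = 46.7485; c·n₁/n = 26·271/652 = 10.8067
RR_MH = (46.2661 + 50.5366 + 46.7485) / (26.1116 + 38.3415 + 10.8067) = 143.5511 / 75.2598 = 1.90741

1.907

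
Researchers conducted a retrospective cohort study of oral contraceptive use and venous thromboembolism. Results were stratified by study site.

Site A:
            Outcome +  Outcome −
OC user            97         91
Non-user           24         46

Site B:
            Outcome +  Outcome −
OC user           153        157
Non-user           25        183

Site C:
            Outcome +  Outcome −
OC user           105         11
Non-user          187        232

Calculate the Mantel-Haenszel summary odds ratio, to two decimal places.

OR_MH = Σ(aᵢdᵢ/nᵢ) / Σ(bᵢcᵢ/nᵢ), where nᵢ is the stratum total.
Stratum 1 (Site A): n = 258; a·d/n = 97·46/258 = 17.2946; b·c/n = 91·24/258 = 8.4651
Stratum 2 (Site B): n = 518; a·d/n = 153·183/518 = 54.0521; b·c/n = 157·25/518 = 7.5772
Stratum 3 (Site C): n = 535; a·d/n = 105·232/535 = 45.5327; b·c/n = 11·187/535 = 3.8449
OR_MH = (17.2946 + 54.0521 + 45.5327) / (8.4651 + 7.5772 + 3.8449) = 116.8794 / 19.8872 = 5.87712

5.88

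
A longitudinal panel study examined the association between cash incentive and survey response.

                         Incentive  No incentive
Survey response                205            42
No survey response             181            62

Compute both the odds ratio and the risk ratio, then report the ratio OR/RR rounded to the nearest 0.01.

1.27

Reading the table with exposure as columns: a = 205 (Incentive, case), b = 181 (Incentive, non-case), c = 42 (No incentive, case), d = 62.
OR = (205·62)/(181·42) = 12710/7602 = 1.67193
Risk in exposed = 205/386 = 0.53109; risk in unexposed = 42/104 = 0.40385; RR = 1.31508
OR/RR = 1.67193 / 1.31508 = 1.27136
The outcome is not rare, so the OR lies further from 1 than the RR.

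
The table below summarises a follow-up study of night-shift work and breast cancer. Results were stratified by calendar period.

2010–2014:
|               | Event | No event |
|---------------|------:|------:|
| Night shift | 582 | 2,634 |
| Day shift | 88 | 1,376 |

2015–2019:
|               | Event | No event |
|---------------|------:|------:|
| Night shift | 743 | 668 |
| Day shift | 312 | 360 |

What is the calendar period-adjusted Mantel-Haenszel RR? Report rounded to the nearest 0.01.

RR_MH = Σ(aᵢ·n₀ᵢ/nᵢ) / Σ(cᵢ·n₁ᵢ/nᵢ), with n₁ᵢ = aᵢ+bᵢ (exposed), n₀ᵢ = cᵢ+dᵢ (unexposed), nᵢ = n₁ᵢ+n₀ᵢ.
Stratum 1 (2010–2014): n₁ = 3216, n₀ = 1464, n = 4680; a·n₀/n = 582·1464/4680 = 182.0615; c·n₁/n = 88·3216/4680 = 60.4718
Stratum 2 (2015–2019): n₁ = 1411, n₀ = 672, n = 2083; a·n₀/n = 743·672/2083 = 239.7004; c·n₁/n = 312·1411/2083 = 211.3452
RR_MH = (182.0615 + 239.7004) / (60.4718 + 211.3452) = 421.7620 / 271.8170 = 1.55164

1.55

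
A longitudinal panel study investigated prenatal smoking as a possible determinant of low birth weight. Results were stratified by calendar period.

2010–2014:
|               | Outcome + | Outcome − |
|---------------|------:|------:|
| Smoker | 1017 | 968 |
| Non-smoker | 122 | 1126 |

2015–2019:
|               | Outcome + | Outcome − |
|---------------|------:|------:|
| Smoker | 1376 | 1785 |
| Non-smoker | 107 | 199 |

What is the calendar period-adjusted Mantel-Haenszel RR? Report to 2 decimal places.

2.98

RR_MH = Σ(aᵢ·n₀ᵢ/nᵢ) / Σ(cᵢ·n₁ᵢ/nᵢ), with n₁ᵢ = aᵢ+bᵢ (exposed), n₀ᵢ = cᵢ+dᵢ (unexposed), nᵢ = n₁ᵢ+n₀ᵢ.
Stratum 1 (2010–2014): n₁ = 1985, n₀ = 1248, n = 3233; a·n₀/n = 1017·1248/3233 = 392.5815; c·n₁/n = 122·1985/3233 = 74.9057
Stratum 2 (2015–2019): n₁ = 3161, n₀ = 306, n = 3467; a·n₀/n = 1376·306/3467 = 121.4468; c·n₁/n = 107·3161/3467 = 97.5561
RR_MH = (392.5815 + 121.4468) / (74.9057 + 97.5561) = 514.0283 / 172.4618 = 2.98053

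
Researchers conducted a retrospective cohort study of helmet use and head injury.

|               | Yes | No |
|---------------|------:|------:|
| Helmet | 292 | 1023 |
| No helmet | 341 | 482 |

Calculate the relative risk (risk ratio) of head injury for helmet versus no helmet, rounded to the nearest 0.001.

0.536

Cells: a = 292, b = 1023, c = 341, d = 482.
Risk in exposed = 292/1315 = 0.22205; risk in unexposed = 341/823 = 0.41434.
RR = 0.22205 / 0.41434 = 0.53592
The risk is 46% lower among the exposed than among the unexposed.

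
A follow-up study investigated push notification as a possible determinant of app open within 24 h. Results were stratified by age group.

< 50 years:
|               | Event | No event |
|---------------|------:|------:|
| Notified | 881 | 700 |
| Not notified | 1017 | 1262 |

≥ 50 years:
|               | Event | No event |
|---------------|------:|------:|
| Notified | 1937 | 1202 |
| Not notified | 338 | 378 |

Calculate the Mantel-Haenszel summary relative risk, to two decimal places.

1.27

RR_MH = Σ(aᵢ·n₀ᵢ/nᵢ) / Σ(cᵢ·n₁ᵢ/nᵢ), with n₁ᵢ = aᵢ+bᵢ (exposed), n₀ᵢ = cᵢ+dᵢ (unexposed), nᵢ = n₁ᵢ+n₀ᵢ.
Stratum 1 (< 50 years): n₁ = 1581, n₀ = 2279, n = 3860; a·n₀/n = 881·2279/3860 = 520.1552; c·n₁/n = 1017·1581/3860 = 416.5484
Stratum 2 (≥ 50 years): n₁ = 3139, n₀ = 716, n = 3855; a·n₀/n = 1937·716/3855 = 359.7645; c·n₁/n = 338·3139/3855 = 275.2223
RR_MH = (520.1552 + 359.7645) / (416.5484 + 275.2223) = 879.9196 / 691.7708 = 1.27198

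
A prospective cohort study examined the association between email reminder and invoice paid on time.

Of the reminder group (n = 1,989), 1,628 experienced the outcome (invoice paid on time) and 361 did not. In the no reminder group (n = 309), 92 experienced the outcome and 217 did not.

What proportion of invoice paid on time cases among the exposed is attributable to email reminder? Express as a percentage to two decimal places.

63.62

From the description: a = 1628, b = 361, c = 92, d = 217.
Risk in exposed = 1628/1989 = 0.81850; risk in unexposed = 92/309 = 0.29773.
RR = 0.81850/0.29773 = 2.74910
AR% = (RR − 1)/RR × 100 = (2.74910 − 1)/2.74910 × 100 = 63.6244%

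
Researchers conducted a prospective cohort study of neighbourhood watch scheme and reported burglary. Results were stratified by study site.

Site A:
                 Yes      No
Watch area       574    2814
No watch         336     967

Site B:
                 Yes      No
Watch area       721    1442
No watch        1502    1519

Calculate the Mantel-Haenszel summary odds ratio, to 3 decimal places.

0.532

OR_MH = Σ(aᵢdᵢ/nᵢ) / Σ(bᵢcᵢ/nᵢ), where nᵢ is the stratum total.
Stratum 1 (Site A): n = 4691; a·d/n = 574·967/4691 = 118.3240; b·c/n = 2814·336/4691 = 201.5570
Stratum 2 (Site B): n = 5184; a·d/n = 721·1519/5184 = 211.2652; b·c/n = 1442·1502/5184 = 417.8017
OR_MH = (118.3240 + 211.2652) / (201.5570 + 417.8017) = 329.5893 / 619.3587 = 0.53215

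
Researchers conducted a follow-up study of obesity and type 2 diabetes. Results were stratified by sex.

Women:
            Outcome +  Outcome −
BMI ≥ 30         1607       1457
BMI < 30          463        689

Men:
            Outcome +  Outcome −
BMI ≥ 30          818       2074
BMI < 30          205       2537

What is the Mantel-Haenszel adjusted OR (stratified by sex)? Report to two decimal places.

OR_MH = Σ(aᵢdᵢ/nᵢ) / Σ(bᵢcᵢ/nᵢ), where nᵢ is the stratum total.
Stratum 1 (Women): n = 4216; a·d/n = 1607·689/4216 = 262.6241; b·c/n = 1457·463/4216 = 160.0074
Stratum 2 (Men): n = 5634; a·d/n = 818·2537/5634 = 368.3468; b·c/n = 2074·205/5634 = 75.4650
OR_MH = (262.6241 + 368.3468) / (160.0074 + 75.4650) = 630.9709 / 235.4724 = 2.67960

2.68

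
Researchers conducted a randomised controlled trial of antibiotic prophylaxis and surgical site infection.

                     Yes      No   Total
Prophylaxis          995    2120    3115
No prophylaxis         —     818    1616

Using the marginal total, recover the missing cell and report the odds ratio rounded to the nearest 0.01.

The missing cell is in the unexposed row: 1616 − 818 = 798.
So a = 995, b = 2120, c = 798, d = 818.
OR = (a·d)/(b·c) = (995 × 818) / (2120 × 798) = 813910 / 1691760 = 0.48110

0.48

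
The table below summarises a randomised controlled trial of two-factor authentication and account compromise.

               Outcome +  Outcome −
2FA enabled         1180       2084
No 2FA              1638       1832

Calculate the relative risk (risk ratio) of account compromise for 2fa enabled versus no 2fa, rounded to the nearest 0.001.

0.766

Cells: a = 1180, b = 2084, c = 1638, d = 1832.
Risk in exposed = 1180/3264 = 0.36152; risk in unexposed = 1638/3470 = 0.47205.
RR = 0.36152 / 0.47205 = 0.76586
The risk is 23% lower among the exposed than among the unexposed.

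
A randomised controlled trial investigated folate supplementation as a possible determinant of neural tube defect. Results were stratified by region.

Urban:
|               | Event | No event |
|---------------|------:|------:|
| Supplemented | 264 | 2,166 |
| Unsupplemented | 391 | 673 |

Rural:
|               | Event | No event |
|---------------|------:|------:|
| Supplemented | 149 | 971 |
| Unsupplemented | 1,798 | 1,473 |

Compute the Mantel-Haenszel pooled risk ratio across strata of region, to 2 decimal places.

RR_MH = Σ(aᵢ·n₀ᵢ/nᵢ) / Σ(cᵢ·n₁ᵢ/nᵢ), with n₁ᵢ = aᵢ+bᵢ (exposed), n₀ᵢ = cᵢ+dᵢ (unexposed), nᵢ = n₁ᵢ+n₀ᵢ.
Stratum 1 (Urban): n₁ = 2430, n₀ = 1064, n = 3494; a·n₀/n = 264·1064/3494 = 80.3938; c·n₁/n = 391·2430/3494 = 271.9319
Stratum 2 (Rural): n₁ = 1120, n₀ = 3271, n = 4391; a·n₀/n = 149·3271/4391 = 110.9950; c·n₁/n = 1798·1120/4391 = 458.6108
RR_MH = (80.3938 + 110.9950) / (271.9319 + 458.6108) = 191.3888 / 730.5427 = 0.26198

0.26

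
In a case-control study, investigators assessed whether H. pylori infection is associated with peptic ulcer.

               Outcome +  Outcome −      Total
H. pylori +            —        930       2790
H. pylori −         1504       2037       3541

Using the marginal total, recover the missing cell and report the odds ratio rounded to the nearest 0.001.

2.709

The missing cell is in the exposed row: 2790 − 930 = 1860.
So a = 1860, b = 930, c = 1504, d = 2037.
OR = (a·d)/(b·c) = (1860 × 2037) / (930 × 1504) = 3788820 / 1398720 = 2.70878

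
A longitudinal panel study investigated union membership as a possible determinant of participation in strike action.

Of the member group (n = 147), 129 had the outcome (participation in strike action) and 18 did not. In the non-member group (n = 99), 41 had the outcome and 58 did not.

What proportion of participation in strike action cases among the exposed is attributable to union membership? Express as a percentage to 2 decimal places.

52.81

From the description: a = 129, b = 18, c = 41, d = 58.
Risk in exposed = 129/147 = 0.87755; risk in unexposed = 41/99 = 0.41414.
RR = 0.87755/0.41414 = 2.11896
AR% = (RR − 1)/RR × 100 = (2.11896 − 1)/2.11896 × 100 = 52.8071%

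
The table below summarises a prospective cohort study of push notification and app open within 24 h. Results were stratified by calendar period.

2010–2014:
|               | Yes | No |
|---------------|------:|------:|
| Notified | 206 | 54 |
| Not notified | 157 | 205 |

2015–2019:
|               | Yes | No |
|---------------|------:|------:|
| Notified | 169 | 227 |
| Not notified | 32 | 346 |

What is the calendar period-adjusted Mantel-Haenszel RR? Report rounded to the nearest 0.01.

RR_MH = Σ(aᵢ·n₀ᵢ/nᵢ) / Σ(cᵢ·n₁ᵢ/nᵢ), with n₁ᵢ = aᵢ+bᵢ (exposed), n₀ᵢ = cᵢ+dᵢ (unexposed), nᵢ = n₁ᵢ+n₀ᵢ.
Stratum 1 (2010–2014): n₁ = 260, n₀ = 362, n = 622; a·n₀/n = 206·362/622 = 119.8907; c·n₁/n = 157·260/622 = 65.6270
Stratum 2 (2015–2019): n₁ = 396, n₀ = 378, n = 774; a·n₀/n = 169·378/774 = 82.5349; c·n₁/n = 32·396/774 = 16.3721
RR_MH = (119.8907 + 82.5349) / (65.6270 + 16.3721) = 202.4256 / 81.9991 = 2.46863

2.47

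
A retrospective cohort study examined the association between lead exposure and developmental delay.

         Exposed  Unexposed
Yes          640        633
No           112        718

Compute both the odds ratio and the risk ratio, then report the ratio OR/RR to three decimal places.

3.568

Reading the table with exposure as columns: a = 640 (Exposed, case), b = 112 (Exposed, non-case), c = 633 (Unexposed, case), d = 718.
OR = (640·718)/(112·633) = 459520/70896 = 6.48161
Risk in exposed = 640/752 = 0.85106; risk in unexposed = 633/1351 = 0.46854; RR = 1.81641
OR/RR = 6.48161 / 1.81641 = 3.56836
The outcome is not rare, so the OR lies further from 1 than the RR.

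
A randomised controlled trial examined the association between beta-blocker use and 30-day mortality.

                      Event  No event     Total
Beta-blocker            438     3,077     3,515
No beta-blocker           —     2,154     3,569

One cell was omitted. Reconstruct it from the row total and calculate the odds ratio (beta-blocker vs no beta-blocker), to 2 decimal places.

0.22

The missing cell is in the unexposed row: 3569 − 2154 = 1415.
So a = 438, b = 3077, c = 1415, d = 2154.
OR = (a·d)/(b·c) = (438 × 2154) / (3077 × 1415) = 943452 / 4353955 = 0.21669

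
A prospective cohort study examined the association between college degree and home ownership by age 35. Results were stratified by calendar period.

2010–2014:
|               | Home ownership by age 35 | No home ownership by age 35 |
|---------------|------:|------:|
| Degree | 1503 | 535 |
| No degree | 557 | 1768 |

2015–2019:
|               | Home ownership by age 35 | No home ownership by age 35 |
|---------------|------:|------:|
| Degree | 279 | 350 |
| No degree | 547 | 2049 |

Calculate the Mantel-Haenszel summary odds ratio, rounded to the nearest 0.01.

6.16

OR_MH = Σ(aᵢdᵢ/nᵢ) / Σ(bᵢcᵢ/nᵢ), where nᵢ is the stratum total.
Stratum 1 (2010–2014): n = 4363; a·d/n = 1503·1768/4363 = 609.0543; b·c/n = 535·557/4363 = 68.3005
Stratum 2 (2015–2019): n = 3225; a·d/n = 279·2049/3225 = 177.2623; b·c/n = 350·547/3225 = 59.3643
OR_MH = (609.0543 + 177.2623) / (68.3005 + 59.3643) = 786.3166 / 127.6648 = 6.15923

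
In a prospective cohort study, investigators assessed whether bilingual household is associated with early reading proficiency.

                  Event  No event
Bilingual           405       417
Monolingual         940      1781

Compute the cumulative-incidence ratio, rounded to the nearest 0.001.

1.426

Cells: a = 405, b = 417, c = 940, d = 1781.
Risk in exposed = 405/822 = 0.49270; risk in unexposed = 940/2721 = 0.34546.
RR = 0.49270 / 0.34546 = 1.42621
The risk among the exposed is 1.43 times that among the unexposed.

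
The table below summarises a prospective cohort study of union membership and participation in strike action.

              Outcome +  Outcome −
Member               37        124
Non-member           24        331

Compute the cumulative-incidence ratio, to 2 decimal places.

Cells: a = 37, b = 124, c = 24, d = 331.
Risk in exposed = 37/161 = 0.22981; risk in unexposed = 24/355 = 0.06761.
RR = 0.22981 / 0.06761 = 3.39933
The risk among the exposed is 3.40 times that among the unexposed.

3.40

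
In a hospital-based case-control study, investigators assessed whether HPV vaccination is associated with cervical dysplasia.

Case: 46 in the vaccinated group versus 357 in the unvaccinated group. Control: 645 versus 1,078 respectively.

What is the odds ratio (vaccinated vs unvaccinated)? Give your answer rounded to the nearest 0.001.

0.215

From the description: a = 46, b = 645, c = 357, d = 1078.
OR = (a·d)/(b·c) = (46 × 1078) / (645 × 357) = 49588 / 230265 = 0.21535
Exposure is associated with lower odds of cervical dysplasia (OR = 0.22 < 1).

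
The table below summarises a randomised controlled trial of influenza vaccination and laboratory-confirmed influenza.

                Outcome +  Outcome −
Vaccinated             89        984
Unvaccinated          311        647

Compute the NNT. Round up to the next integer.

Risk in treated group = 89/1073 = 0.08295; risk in control = 311/958 = 0.32463.
Absolute risk reduction = 0.32463 − 0.08295 = 0.24169
NNT = 1 / ARR = 1 / 0.24169 = 4.138 → round up → 5

5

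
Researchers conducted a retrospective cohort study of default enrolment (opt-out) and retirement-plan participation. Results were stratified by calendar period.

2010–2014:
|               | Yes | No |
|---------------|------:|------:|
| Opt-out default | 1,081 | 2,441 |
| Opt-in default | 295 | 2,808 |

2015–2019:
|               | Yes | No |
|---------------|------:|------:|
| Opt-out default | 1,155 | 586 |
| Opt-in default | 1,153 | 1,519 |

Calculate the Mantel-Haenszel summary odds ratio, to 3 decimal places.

3.269

OR_MH = Σ(aᵢdᵢ/nᵢ) / Σ(bᵢcᵢ/nᵢ), where nᵢ is the stratum total.
Stratum 1 (2010–2014): n = 6625; a·d/n = 1081·2808/6625 = 458.1808; b·c/n = 2441·295/6625 = 108.6936
Stratum 2 (2015–2019): n = 4413; a·d/n = 1155·1519/4413 = 397.5629; b·c/n = 586·1153/4413 = 153.1063
OR_MH = (458.1808 + 397.5629) / (108.6936 + 153.1063) = 855.7437 / 261.7999 = 3.26869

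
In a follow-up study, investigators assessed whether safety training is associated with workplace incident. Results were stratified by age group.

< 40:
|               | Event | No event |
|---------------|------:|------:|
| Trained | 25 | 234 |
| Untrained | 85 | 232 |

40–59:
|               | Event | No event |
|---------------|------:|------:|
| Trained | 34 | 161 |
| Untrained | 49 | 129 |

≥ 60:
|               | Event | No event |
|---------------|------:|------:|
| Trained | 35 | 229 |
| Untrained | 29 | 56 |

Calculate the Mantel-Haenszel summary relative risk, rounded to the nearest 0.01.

0.45

RR_MH = Σ(aᵢ·n₀ᵢ/nᵢ) / Σ(cᵢ·n₁ᵢ/nᵢ), with n₁ᵢ = aᵢ+bᵢ (exposed), n₀ᵢ = cᵢ+dᵢ (unexposed), nᵢ = n₁ᵢ+n₀ᵢ.
Stratum 1 (< 40): n₁ = 259, n₀ = 317, n = 576; a·n₀/n = 25·317/576 = 13.7587; c·n₁/n = 85·259/576 = 38.2205
Stratum 2 (40–59): n₁ = 195, n₀ = 178, n = 373; a·n₀/n = 34·178/373 = 16.2252; c·n₁/n = 49·195/373 = 25.6166
Stratum 3 (≥ 60): n₁ = 264, n₀ = 85, n = 349; a·n₀/n = 35·85/349 = 8.5244; c·n₁/n = 29·264/349 = 21.9370
RR_MH = (13.7587 + 16.2252 + 8.5244) / (38.2205 + 25.6166 + 21.9370) = 38.5082 / 85.7741 = 0.44895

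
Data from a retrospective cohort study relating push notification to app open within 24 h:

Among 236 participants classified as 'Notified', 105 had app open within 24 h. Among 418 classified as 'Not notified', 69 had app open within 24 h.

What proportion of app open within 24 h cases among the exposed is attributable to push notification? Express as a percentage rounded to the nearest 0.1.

62.9

From the description: a = 105, b = 131, c = 69, d = 349.
Risk in exposed = 105/236 = 0.44492; risk in unexposed = 69/418 = 0.16507.
RR = 0.44492/0.16507 = 2.69528
AR% = (RR − 1)/RR × 100 = (2.69528 − 1)/2.69528 × 100 = 62.8982%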